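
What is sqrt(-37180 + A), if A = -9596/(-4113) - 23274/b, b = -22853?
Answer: I*sqrt(36494850083445099070)/31331463 ≈ 192.81*I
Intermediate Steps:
A = 315023350/93994389 (A = -9596/(-4113) - 23274/(-22853) = -9596*(-1/4113) - 23274*(-1/22853) = 9596/4113 + 23274/22853 = 315023350/93994389 ≈ 3.3515)
sqrt(-37180 + A) = sqrt(-37180 + 315023350/93994389) = sqrt(-3494396359670/93994389) = I*sqrt(36494850083445099070)/31331463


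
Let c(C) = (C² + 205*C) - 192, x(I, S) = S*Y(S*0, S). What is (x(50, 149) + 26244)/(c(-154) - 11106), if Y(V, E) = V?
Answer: -729/532 ≈ -1.3703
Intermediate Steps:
x(I, S) = 0 (x(I, S) = S*(S*0) = S*0 = 0)
c(C) = -192 + C² + 205*C
(x(50, 149) + 26244)/(c(-154) - 11106) = (0 + 26244)/((-192 + (-154)² + 205*(-154)) - 11106) = 26244/((-192 + 23716 - 31570) - 11106) = 26244/(-8046 - 11106) = 26244/(-19152) = 26244*(-1/19152) = -729/532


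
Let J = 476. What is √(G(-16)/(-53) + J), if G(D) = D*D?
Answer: 2*√330879/53 ≈ 21.706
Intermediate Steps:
G(D) = D²
√(G(-16)/(-53) + J) = √((-16)²/(-53) + 476) = √(256*(-1/53) + 476) = √(-256/53 + 476) = √(24972/53) = 2*√330879/53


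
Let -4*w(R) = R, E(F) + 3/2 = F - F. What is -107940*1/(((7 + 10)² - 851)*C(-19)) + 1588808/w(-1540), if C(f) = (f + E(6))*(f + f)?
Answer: 347809260842/84276115 ≈ 4127.0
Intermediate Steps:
E(F) = -3/2 (E(F) = -3/2 + (F - F) = -3/2 + 0 = -3/2)
w(R) = -R/4
C(f) = 2*f*(-3/2 + f) (C(f) = (f - 3/2)*(f + f) = (-3/2 + f)*(2*f) = 2*f*(-3/2 + f))
-107940*1/(((7 + 10)² - 851)*C(-19)) + 1588808/w(-1540) = -107940*(-1/(19*(-3 + 2*(-19))*((7 + 10)² - 851))) + 1588808/((-¼*(-1540))) = -107940*(-1/(19*(-3 - 38)*(17² - 851))) + 1588808/385 = -107940*1/(779*(289 - 851)) + 1588808*(1/385) = -107940/((-562*779)) + 1588808/385 = -107940/(-437798) + 1588808/385 = -107940*(-1/437798) + 1588808/385 = 53970/218899 + 1588808/385 = 347809260842/84276115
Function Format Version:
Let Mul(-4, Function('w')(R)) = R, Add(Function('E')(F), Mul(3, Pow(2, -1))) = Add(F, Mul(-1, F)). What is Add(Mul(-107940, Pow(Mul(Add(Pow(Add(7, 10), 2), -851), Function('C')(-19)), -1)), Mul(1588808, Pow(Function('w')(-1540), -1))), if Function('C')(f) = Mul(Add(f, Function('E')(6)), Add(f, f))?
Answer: Rational(347809260842, 84276115) ≈ 4127.0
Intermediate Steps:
Function('E')(F) = Rational(-3, 2) (Function('E')(F) = Add(Rational(-3, 2), Add(F, Mul(-1, F))) = Add(Rational(-3, 2), 0) = Rational(-3, 2))
Function('w')(R) = Mul(Rational(-1, 4), R)
Function('C')(f) = Mul(2, f, Add(Rational(-3, 2), f)) (Function('C')(f) = Mul(Add(f, Rational(-3, 2)), Add(f, f)) = Mul(Add(Rational(-3, 2), f), Mul(2, f)) = Mul(2, f, Add(Rational(-3, 2), f)))
Add(Mul(-107940, Pow(Mul(Add(Pow(Add(7, 10), 2), -851), Function('C')(-19)), -1)), Mul(1588808, Pow(Function('w')(-1540), -1))) = Add(Mul(-107940, Pow(Mul(Add(Pow(Add(7, 10), 2), -851), Mul(-19, Add(-3, Mul(2, -19)))), -1)), Mul(1588808, Pow(Mul(Rational(-1, 4), -1540), -1))) = Add(Mul(-107940, Pow(Mul(Add(Pow(17, 2), -851), Mul(-19, Add(-3, -38))), -1)), Mul(1588808, Pow(385, -1))) = Add(Mul(-107940, Pow(Mul(Add(289, -851), Mul(-19, -41)), -1)), Mul(1588808, Rational(1, 385))) = Add(Mul(-107940, Pow(Mul(-562, 779), -1)), Rational(1588808, 385)) = Add(Mul(-107940, Pow(-437798, -1)), Rational(1588808, 385)) = Add(Mul(-107940, Rational(-1, 437798)), Rational(1588808, 385)) = Add(Rational(53970, 218899), Rational(1588808, 385)) = Rational(347809260842, 84276115)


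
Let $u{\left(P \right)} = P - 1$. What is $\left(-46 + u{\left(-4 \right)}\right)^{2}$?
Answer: $2601$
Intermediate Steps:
$u{\left(P \right)} = -1 + P$ ($u{\left(P \right)} = P - 1 = -1 + P$)
$\left(-46 + u{\left(-4 \right)}\right)^{2} = \left(-46 - 5\right)^{2} = \left(-51\right)^{2} = 2601$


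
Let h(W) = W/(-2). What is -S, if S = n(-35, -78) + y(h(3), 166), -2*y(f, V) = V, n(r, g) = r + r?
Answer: 153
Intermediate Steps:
n(r, g) = 2*r
h(W) = -W/2 (h(W) = W*(-½) = -W/2)
y(f, V) = -V/2
S = -153 (S = 2*(-35) - ½*166 = -70 - 83 = -153)
-S = -1*(-153) = 153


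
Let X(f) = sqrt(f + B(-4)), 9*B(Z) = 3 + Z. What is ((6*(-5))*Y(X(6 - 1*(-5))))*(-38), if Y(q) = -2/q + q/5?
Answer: 304*sqrt(2)/7 ≈ 61.417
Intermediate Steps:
B(Z) = 1/3 + Z/9 (B(Z) = (3 + Z)/9 = 1/3 + Z/9)
X(f) = sqrt(-1/9 + f) (X(f) = sqrt(f + (1/3 + (1/9)*(-4))) = sqrt(f + (1/3 - 4/9)) = sqrt(f - 1/9) = sqrt(-1/9 + f))
Y(q) = -2/q + q/5 (Y(q) = -2/q + q*(1/5) = -2/q + q/5)
((6*(-5))*Y(X(6 - 1*(-5))))*(-38) = ((6*(-5))*(-2*3/sqrt(-1 + 9*(6 - 1*(-5))) + (sqrt(-1 + 9*(6 - 1*(-5)))/3)/5))*(-38) = -30*(-2*3/sqrt(-1 + 9*(6 + 5)) + (sqrt(-1 + 9*(6 + 5))/3)/5)*(-38) = -30*(-2*3/sqrt(-1 + 9*11) + (sqrt(-1 + 9*11)/3)/5)*(-38) = -30*(-2*3/sqrt(-1 + 99) + (sqrt(-1 + 99)/3)/5)*(-38) = -30*(-2*3*sqrt(2)/14 + (sqrt(98)/3)/5)*(-38) = -30*(-2*3*sqrt(2)/14 + ((7*sqrt(2))/3)/5)*(-38) = -30*(-2*3*sqrt(2)/14 + (7*sqrt(2)/3)/5)*(-38) = -30*(-3*sqrt(2)/7 + 7*sqrt(2)/15)*(-38) = -8*sqrt(2)/7*(-38) = 304*sqrt(2)/7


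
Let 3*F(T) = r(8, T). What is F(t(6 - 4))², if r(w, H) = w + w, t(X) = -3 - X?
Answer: 256/9 ≈ 28.444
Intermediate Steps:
r(w, H) = 2*w
F(T) = 16/3 (F(T) = (2*8)/3 = (⅓)*16 = 16/3)
F(t(6 - 4))² = (16/3)² = 256/9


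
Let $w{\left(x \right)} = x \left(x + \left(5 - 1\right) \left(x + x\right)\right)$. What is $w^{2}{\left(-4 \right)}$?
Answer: $20736$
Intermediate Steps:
$w{\left(x \right)} = 9 x^{2}$ ($w{\left(x \right)} = x \left(x + 4 \cdot 2 x\right) = x \left(x + 8 x\right) = x 9 x = 9 x^{2}$)
$w^{2}{\left(-4 \right)} = \left(9 \left(-4\right)^{2}\right)^{2} = \left(9 \cdot 16\right)^{2} = 144^{2} = 20736$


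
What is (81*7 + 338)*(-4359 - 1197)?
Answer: -5028180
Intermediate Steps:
(81*7 + 338)*(-4359 - 1197) = (567 + 338)*(-5556) = 905*(-5556) = -5028180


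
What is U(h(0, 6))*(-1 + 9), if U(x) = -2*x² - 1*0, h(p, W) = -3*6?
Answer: -5184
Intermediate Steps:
h(p, W) = -18
U(x) = -2*x² (U(x) = -2*x² + 0 = -2*x²)
U(h(0, 6))*(-1 + 9) = (-2*(-18)²)*(-1 + 9) = -2*324*8 = -648*8 = -5184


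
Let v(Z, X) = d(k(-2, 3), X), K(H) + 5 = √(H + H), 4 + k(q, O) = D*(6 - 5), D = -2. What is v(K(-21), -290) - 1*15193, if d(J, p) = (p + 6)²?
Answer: 65463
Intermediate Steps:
k(q, O) = -6 (k(q, O) = -4 - 2*(6 - 5) = -4 - 2*1 = -4 - 2 = -6)
d(J, p) = (6 + p)²
K(H) = -5 + √2*√H (K(H) = -5 + √(H + H) = -5 + √(2*H) = -5 + √2*√H)
v(Z, X) = (6 + X)²
v(K(-21), -290) - 1*15193 = (6 - 290)² - 1*15193 = (-284)² - 15193 = 80656 - 15193 = 65463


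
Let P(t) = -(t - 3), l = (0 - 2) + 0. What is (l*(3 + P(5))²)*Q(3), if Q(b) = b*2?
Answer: -12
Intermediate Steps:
l = -2 (l = -2 + 0 = -2)
Q(b) = 2*b
P(t) = 3 - t (P(t) = -(-3 + t) = 3 - t)
(l*(3 + P(5))²)*Q(3) = (-2*(3 + (3 - 1*5))²)*(2*3) = -2*(3 + (3 - 5))²*6 = -2*(3 - 2)²*6 = -2*1²*6 = -2*1*6 = -2*6 = -12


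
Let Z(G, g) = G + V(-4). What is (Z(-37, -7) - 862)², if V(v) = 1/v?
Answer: 12938409/16 ≈ 8.0865e+5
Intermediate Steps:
Z(G, g) = -¼ + G (Z(G, g) = G + 1/(-4) = G - ¼ = -¼ + G)
(Z(-37, -7) - 862)² = ((-¼ - 37) - 862)² = (-149/4 - 862)² = (-3597/4)² = 12938409/16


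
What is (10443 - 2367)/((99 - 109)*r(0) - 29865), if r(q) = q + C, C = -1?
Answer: -8076/29855 ≈ -0.27051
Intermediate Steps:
r(q) = -1 + q (r(q) = q - 1 = -1 + q)
(10443 - 2367)/((99 - 109)*r(0) - 29865) = (10443 - 2367)/((99 - 109)*(-1 + 0) - 29865) = 8076/(-10*(-1) - 29865) = 8076/(10 - 29865) = 8076/(-29855) = 8076*(-1/29855) = -8076/29855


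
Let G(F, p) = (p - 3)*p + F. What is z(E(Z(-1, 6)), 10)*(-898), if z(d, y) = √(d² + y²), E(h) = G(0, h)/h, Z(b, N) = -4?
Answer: -898*√149 ≈ -10961.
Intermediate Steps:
G(F, p) = F + p*(-3 + p) (G(F, p) = (-3 + p)*p + F = p*(-3 + p) + F = F + p*(-3 + p))
E(h) = (h² - 3*h)/h (E(h) = (0 + h² - 3*h)/h = (h² - 3*h)/h)
z(E(Z(-1, 6)), 10)*(-898) = √((-3 - 4)² + 10²)*(-898) = √((-7)² + 100)*(-898) = √(49 + 100)*(-898) = √149*(-898) = -898*√149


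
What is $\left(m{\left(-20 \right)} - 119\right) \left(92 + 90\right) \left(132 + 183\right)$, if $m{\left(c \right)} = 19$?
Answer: $-5733000$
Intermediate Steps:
$\left(m{\left(-20 \right)} - 119\right) \left(92 + 90\right) \left(132 + 183\right) = \left(19 - 119\right) \left(92 + 90\right) \left(132 + 183\right) = - 100 \cdot 182 \cdot 315 = \left(-100\right) 57330 = -5733000$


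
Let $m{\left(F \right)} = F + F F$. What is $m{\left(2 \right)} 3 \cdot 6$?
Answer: $108$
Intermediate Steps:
$m{\left(F \right)} = F + F^{2}$
$m{\left(2 \right)} 3 \cdot 6 = 2 \left(1 + 2\right) 3 \cdot 6 = 2 \cdot 3 \cdot 3 \cdot 6 = 6 \cdot 3 \cdot 6 = 18 \cdot 6 = 108$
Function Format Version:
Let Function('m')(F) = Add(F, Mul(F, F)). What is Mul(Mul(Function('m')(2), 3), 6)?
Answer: 108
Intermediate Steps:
Function('m')(F) = Add(F, Pow(F, 2))
Mul(Mul(Function('m')(2), 3), 6) = Mul(Mul(Mul(2, Add(1, 2)), 3), 6) = Mul(Mul(Mul(2, 3), 3), 6) = Mul(Mul(6, 3), 6) = Mul(18, 6) = 108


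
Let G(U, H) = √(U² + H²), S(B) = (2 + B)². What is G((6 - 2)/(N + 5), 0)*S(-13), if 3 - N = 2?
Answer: 242/3 ≈ 80.667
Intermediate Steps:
N = 1 (N = 3 - 1*2 = 3 - 2 = 1)
G(U, H) = √(H² + U²)
G((6 - 2)/(N + 5), 0)*S(-13) = √(0² + ((6 - 2)/(1 + 5))²)*(2 - 13)² = √(0 + (4/6)²)*(-11)² = √(0 + (4*(⅙))²)*121 = √(0 + (⅔)²)*121 = √(0 + 4/9)*121 = √(4/9)*121 = (⅔)*121 = 242/3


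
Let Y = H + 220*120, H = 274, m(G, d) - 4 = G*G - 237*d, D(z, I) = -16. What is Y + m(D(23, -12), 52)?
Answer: 14610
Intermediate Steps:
m(G, d) = 4 + G**2 - 237*d (m(G, d) = 4 + (G*G - 237*d) = 4 + (G**2 - 237*d) = 4 + G**2 - 237*d)
Y = 26674 (Y = 274 + 220*120 = 274 + 26400 = 26674)
Y + m(D(23, -12), 52) = 26674 + (4 + (-16)**2 - 237*52) = 26674 + (4 + 256 - 12324) = 26674 - 12064 = 14610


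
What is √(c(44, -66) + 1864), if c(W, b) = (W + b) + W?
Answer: √1886 ≈ 43.428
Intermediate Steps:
c(W, b) = b + 2*W
√(c(44, -66) + 1864) = √((-66 + 2*44) + 1864) = √((-66 + 88) + 1864) = √(22 + 1864) = √1886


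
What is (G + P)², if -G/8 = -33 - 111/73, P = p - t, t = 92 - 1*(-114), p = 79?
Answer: 118570321/5329 ≈ 22250.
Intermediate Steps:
t = 206 (t = 92 + 114 = 206)
P = -127 (P = 79 - 1*206 = 79 - 206 = -127)
G = 20160/73 (G = -8*(-33 - 111/73) = -8*(-2520/73) = 20160/73 ≈ 276.16)
(G + P)² = (20160/73 - 127)² = (10889/73)² = 118570321/5329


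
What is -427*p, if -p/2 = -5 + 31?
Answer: 22204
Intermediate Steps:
p = -52 (p = -2*(-5 + 31) = -2*26 = -52)
-427*p = -427*(-52) = 22204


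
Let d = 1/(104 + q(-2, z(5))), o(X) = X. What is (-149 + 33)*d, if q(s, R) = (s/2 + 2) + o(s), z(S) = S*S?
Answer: -116/103 ≈ -1.1262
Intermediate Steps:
z(S) = S**2
q(s, R) = 2 + 3*s/2 (q(s, R) = (s/2 + 2) + s = (2 + s/2) + s = 2 + 3*s/2)
d = 1/103 (d = 1/(104 + (2 + (3/2)*(-2))) = 1/(104 + (2 - 3)) = 1/(104 - 1) = 1/103 ≈ 0.0097087)
(-149 + 33)*d = (-149 + 33)*(1/103) = -116*1/103 = -116/103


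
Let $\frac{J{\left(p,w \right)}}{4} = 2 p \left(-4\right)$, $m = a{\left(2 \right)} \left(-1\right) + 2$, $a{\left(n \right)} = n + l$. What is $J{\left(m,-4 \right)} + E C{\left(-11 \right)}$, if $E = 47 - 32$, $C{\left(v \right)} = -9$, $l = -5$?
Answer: $-295$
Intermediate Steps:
$a{\left(n \right)} = -5 + n$ ($a{\left(n \right)} = n - 5 = -5 + n$)
$m = 5$ ($m = \left(-5 + 2\right) \left(-1\right) + 2 = \left(-3\right) \left(-1\right) + 2 = 3 + 2 = 5$)
$J{\left(p,w \right)} = - 32 p$ ($J{\left(p,w \right)} = 4 \cdot 2 p \left(-4\right) = 4 \left(- 8 p\right) = - 32 p$)
$E = 15$
$J{\left(m,-4 \right)} + E C{\left(-11 \right)} = \left(-32\right) 5 + 15 \left(-9\right) = -160 - 135 = -295$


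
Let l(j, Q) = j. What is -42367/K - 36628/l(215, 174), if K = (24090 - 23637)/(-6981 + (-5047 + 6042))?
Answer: 54509312846/97395 ≈ 5.5967e+5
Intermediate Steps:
K = -453/5986 (K = 453/(-6981 + 995) = 453/(-5986) = 453*(-1/5986) = -453/5986 ≈ -0.075677)
-42367/K - 36628/l(215, 174) = -42367/(-453/5986) - 36628/215 = -42367*(-5986/453) - 36628*1/215 = 253608862/453 - 36628/215 = 54509312846/97395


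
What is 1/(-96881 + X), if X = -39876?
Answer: -1/136757 ≈ -7.3122e-6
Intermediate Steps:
1/(-96881 + X) = 1/(-96881 - 39876) = 1/(-136757) = -1/136757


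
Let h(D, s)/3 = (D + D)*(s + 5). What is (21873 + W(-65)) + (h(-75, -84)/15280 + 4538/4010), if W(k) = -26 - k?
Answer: 67141074487/3063640 ≈ 21915.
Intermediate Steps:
h(D, s) = 6*D*(5 + s) (h(D, s) = 3*((D + D)*(s + 5)) = 3*((2*D)*(5 + s)) = 3*(2*D*(5 + s)) = 6*D*(5 + s))
(21873 + W(-65)) + (h(-75, -84)/15280 + 4538/4010) = (21873 + (-26 - 1*(-65))) + ((6*(-75)*(5 - 84))/15280 + 4538/4010) = (21873 + (-26 + 65)) + ((6*(-75)*(-79))*(1/15280) + 4538*(1/4010)) = (21873 + 39) + (35550*(1/15280) + 2269/2005) = 21912 + (3555/1528 + 2269/2005) = 21912 + 10594807/3063640 = 67141074487/3063640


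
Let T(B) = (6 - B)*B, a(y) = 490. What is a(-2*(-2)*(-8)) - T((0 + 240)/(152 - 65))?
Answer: 404570/841 ≈ 481.06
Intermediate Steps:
T(B) = B*(6 - B)
a(-2*(-2)*(-8)) - T((0 + 240)/(152 - 65)) = 490 - (0 + 240)/(152 - 65)*(6 - (0 + 240)/(152 - 65)) = 490 - 240/87*(6 - 240/87) = 490 - 240*(1/87)*(6 - 240/87) = 490 - 80*(6 - 1*80/29)/29 = 490 - 80*(6 - 80/29)/29 = 490 - 80*94/(29*29) = 490 - 1*7520/841 = 490 - 7520/841 = 404570/841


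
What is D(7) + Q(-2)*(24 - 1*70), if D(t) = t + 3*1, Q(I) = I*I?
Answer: -174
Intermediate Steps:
Q(I) = I²
D(t) = 3 + t (D(t) = t + 3 = 3 + t)
D(7) + Q(-2)*(24 - 1*70) = (3 + 7) + (-2)²*(24 - 1*70) = 10 + 4*(24 - 70) = 10 + 4*(-46) = 10 - 184 = -174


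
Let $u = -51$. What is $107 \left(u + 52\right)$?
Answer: $107$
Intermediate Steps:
$107 \left(u + 52\right) = 107 \left(-51 + 52\right) = 107 \cdot 1 = 107$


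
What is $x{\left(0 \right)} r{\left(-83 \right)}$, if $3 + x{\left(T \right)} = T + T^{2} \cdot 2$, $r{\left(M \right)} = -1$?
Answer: $3$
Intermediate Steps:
$x{\left(T \right)} = -3 + T + 2 T^{2}$ ($x{\left(T \right)} = -3 + \left(T + T^{2} \cdot 2\right) = -3 + \left(T + 2 T^{2}\right) = -3 + T + 2 T^{2}$)
$x{\left(0 \right)} r{\left(-83 \right)} = \left(-3 + 0 + 2 \cdot 0^{2}\right) \left(-1\right) = \left(-3 + 0 + 2 \cdot 0\right) \left(-1\right) = \left(-3 + 0 + 0\right) \left(-1\right) = \left(-3\right) \left(-1\right) = 3$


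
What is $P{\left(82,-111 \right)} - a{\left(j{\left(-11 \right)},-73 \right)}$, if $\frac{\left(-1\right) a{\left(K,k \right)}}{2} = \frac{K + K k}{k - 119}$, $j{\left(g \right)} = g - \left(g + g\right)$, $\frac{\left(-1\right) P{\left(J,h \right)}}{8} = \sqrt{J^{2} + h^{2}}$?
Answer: $\frac{33}{4} - 8 \sqrt{19045} \approx -1095.8$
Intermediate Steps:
$P{\left(J,h \right)} = - 8 \sqrt{J^{2} + h^{2}}$
$j{\left(g \right)} = - g$ ($j{\left(g \right)} = g - 2 g = - g$)
$a{\left(K,k \right)} = - \frac{2 \left(K + K k\right)}{-119 + k}$ ($a{\left(K,k \right)} = - 2 \frac{K + K k}{k - 119} = - 2 \frac{K + K k}{-119 + k} = - \frac{2 \left(K + K k\right)}{-119 + k}$)
$P{\left(82,-111 \right)} - a{\left(j{\left(-11 \right)},-73 \right)} = - 8 \sqrt{82^{2} + \left(-111\right)^{2}} - - \frac{2 \left(\left(-1\right) \left(-11\right)\right) \left(1 - 73\right)}{-119 - 73} = - 8 \sqrt{6724 + 12321} - \left(-2\right) 11 \frac{1}{-192} \left(-72\right) = - 8 \sqrt{19045} - \left(-2\right) 11 \left(- \frac{1}{192}\right) \left(-72\right) = - 8 \sqrt{19045} - - \frac{33}{4} = - 8 \sqrt{19045} + \frac{33}{4} = \frac{33}{4} - 8 \sqrt{19045}$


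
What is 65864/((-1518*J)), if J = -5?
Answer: 32932/3795 ≈ 8.6777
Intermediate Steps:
65864/((-1518*J)) = 65864/((-1518*(-5))) = 65864/7590 = 65864*(1/7590) = 32932/3795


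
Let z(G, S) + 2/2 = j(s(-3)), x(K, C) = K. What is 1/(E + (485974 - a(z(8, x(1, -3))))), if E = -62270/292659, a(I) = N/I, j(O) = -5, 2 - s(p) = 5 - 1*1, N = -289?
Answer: 195106/94807004125 ≈ 2.0579e-6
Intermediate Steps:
s(p) = -2 (s(p) = 2 - (5 - 1*1) = 2 - (5 - 1) = 2 - 1*4 = 2 - 4 = -2)
z(G, S) = -6 (z(G, S) = -1 - 5 = -6)
a(I) = -289/I
E = -62270/292659 (E = -62270*1/292659 = -62270/292659 ≈ -0.21277)
1/(E + (485974 - a(z(8, x(1, -3))))) = 1/(-62270/292659 + (485974 - (-289)/(-6))) = 1/(-62270/292659 + (485974 - (-289)*(-1)/6)) = 1/(-62270/292659 + (485974 - 1*289/6)) = 1/(-62270/292659 + (485974 - 289/6)) = 1/(-62270/292659 + 2915555/6) = 1/(94807004125/195106) = 195106/94807004125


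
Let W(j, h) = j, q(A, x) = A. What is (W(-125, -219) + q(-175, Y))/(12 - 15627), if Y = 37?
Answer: 20/1041 ≈ 0.019212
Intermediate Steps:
(W(-125, -219) + q(-175, Y))/(12 - 15627) = (-125 - 175)/(12 - 15627) = -300/(-15615) = -300*(-1/15615) = 20/1041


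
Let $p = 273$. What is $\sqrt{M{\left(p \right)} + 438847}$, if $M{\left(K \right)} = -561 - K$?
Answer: $\sqrt{438013} \approx 661.83$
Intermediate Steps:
$\sqrt{M{\left(p \right)} + 438847} = \sqrt{\left(-561 - 273\right) + 438847} = \sqrt{-834 + 438847} = \sqrt{438013}$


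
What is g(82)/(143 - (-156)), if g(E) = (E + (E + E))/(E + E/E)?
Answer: 246/24817 ≈ 0.0099126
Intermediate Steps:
g(E) = 3*E/(1 + E) (g(E) = (E + 2*E)/(E + 1) = (3*E)/(1 + E) = 3*E/(1 + E))
g(82)/(143 - (-156)) = (3*82/(1 + 82))/(143 - (-156)) = (3*82/83)/(143 - 1*(-156)) = (3*82*(1/83))/(143 + 156) = (246/83)/299 = (246/83)*(1/299) = 246/24817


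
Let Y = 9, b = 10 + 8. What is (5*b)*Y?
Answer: 810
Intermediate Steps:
b = 18
(5*b)*Y = (5*18)*9 = 90*9 = 810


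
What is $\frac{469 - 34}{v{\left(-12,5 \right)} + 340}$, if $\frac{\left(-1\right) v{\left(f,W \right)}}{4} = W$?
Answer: $\frac{87}{64} \approx 1.3594$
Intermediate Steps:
$v{\left(f,W \right)} = - 4 W$
$\frac{469 - 34}{v{\left(-12,5 \right)} + 340} = \frac{469 - 34}{\left(-4\right) 5 + 340} = \frac{435}{-20 + 340} = \frac{435}{320} = 435 \cdot \frac{1}{320} = \frac{87}{64}$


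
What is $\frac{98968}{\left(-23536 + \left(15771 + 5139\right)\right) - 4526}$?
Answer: $- \frac{12371}{894} \approx -13.838$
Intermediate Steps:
$\frac{98968}{\left(-23536 + \left(15771 + 5139\right)\right) - 4526} = \frac{98968}{\left(-23536 + 20910\right) - 4526} = \frac{98968}{-2626 - 4526} = \frac{98968}{-7152} = 98968 \left(- \frac{1}{7152}\right) = - \frac{12371}{894}$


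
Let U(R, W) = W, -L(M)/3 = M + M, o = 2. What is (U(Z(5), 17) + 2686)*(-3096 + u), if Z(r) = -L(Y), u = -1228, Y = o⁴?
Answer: -11687772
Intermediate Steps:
Y = 16 (Y = 2⁴ = 16)
L(M) = -6*M (L(M) = -3*(M + M) = -6*M)
Z(r) = 96 (Z(r) = -(-6)*16 = -1*(-96) = 96)
(U(Z(5), 17) + 2686)*(-3096 + u) = (17 + 2686)*(-3096 - 1228) = 2703*(-4324) = -11687772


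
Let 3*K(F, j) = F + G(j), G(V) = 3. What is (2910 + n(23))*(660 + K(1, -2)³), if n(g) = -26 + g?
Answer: 5776532/3 ≈ 1.9255e+6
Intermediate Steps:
K(F, j) = 1 + F/3 (K(F, j) = (F + 3)/3 = (3 + F)/3 = 1 + F/3)
(2910 + n(23))*(660 + K(1, -2)³) = (2910 + (-26 + 23))*(660 + (1 + (⅓)*1)³) = (2910 - 3)*(660 + (1 + ⅓)³) = 2907*(660 + (4/3)³) = 2907*(660 + 64/27) = 2907*(17884/27) = 5776532/3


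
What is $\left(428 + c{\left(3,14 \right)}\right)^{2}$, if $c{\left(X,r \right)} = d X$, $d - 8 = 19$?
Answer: $259081$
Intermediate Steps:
$d = 27$ ($d = 8 + 19 = 27$)
$c{\left(X,r \right)} = 27 X$
$\left(428 + c{\left(3,14 \right)}\right)^{2} = \left(428 + 27 \cdot 3\right)^{2} = \left(428 + 81\right)^{2} = 509^{2} = 259081$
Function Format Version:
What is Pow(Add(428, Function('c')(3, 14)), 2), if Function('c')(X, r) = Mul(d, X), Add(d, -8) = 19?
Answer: 259081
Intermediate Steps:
d = 27 (d = Add(8, 19) = 27)
Function('c')(X, r) = Mul(27, X)
Pow(Add(428, Function('c')(3, 14)), 2) = Pow(Add(428, Mul(27, 3)), 2) = Pow(Add(428, 81), 2) = Pow(509, 2) = 259081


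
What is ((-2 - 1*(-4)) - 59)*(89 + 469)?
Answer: -31806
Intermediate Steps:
((-2 - 1*(-4)) - 59)*(89 + 469) = ((-2 + 4) - 59)*558 = (2 - 59)*558 = -57*558 = -31806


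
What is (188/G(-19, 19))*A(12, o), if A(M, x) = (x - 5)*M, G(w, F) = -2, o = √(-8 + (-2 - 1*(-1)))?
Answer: 5640 - 3384*I ≈ 5640.0 - 3384.0*I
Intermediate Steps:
o = 3*I (o = √(-8 + (-2 + 1)) = √(-8 - 1) = √(-9) = 3*I ≈ 3.0*I)
A(M, x) = M*(-5 + x) (A(M, x) = (-5 + x)*M = M*(-5 + x))
(188/G(-19, 19))*A(12, o) = (188/(-2))*(12*(-5 + 3*I)) = (188*(-½))*(-60 + 36*I) = -94*(-60 + 36*I) = 5640 - 3384*I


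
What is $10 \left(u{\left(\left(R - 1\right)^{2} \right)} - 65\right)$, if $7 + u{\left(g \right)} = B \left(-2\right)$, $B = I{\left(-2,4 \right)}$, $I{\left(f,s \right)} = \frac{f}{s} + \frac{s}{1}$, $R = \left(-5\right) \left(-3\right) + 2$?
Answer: $-790$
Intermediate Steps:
$R = 17$ ($R = 15 + 2 = 17$)
$I{\left(f,s \right)} = s + \frac{f}{s}$ ($I{\left(f,s \right)} = \frac{f}{s} + s 1 = \frac{f}{s} + s = s + \frac{f}{s}$)
$B = \frac{7}{2}$ ($B = 4 - \frac{2}{4} = 4 - \frac{1}{2} = \frac{7}{2} \approx 3.5$)
$u{\left(g \right)} = -14$ ($u{\left(g \right)} = -7 + \frac{7}{2} \left(-2\right) = -7 - 7 = -14$)
$10 \left(u{\left(\left(R - 1\right)^{2} \right)} - 65\right) = 10 \left(-14 - 65\right) = 10 \left(-79\right) = -790$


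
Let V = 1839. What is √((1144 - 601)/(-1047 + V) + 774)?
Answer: √13498122/132 ≈ 27.833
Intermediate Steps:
√((1144 - 601)/(-1047 + V) + 774) = √((1144 - 601)/(-1047 + 1839) + 774) = √(543/792 + 774) = √(543*(1/792) + 774) = √(181/264 + 774) = √(204517/264) = √13498122/132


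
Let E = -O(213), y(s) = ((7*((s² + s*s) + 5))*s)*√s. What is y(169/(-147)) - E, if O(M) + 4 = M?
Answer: 209 - 362871899*I*√3/9529569 ≈ 209.0 - 65.954*I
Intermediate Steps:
O(M) = -4 + M
y(s) = s^(3/2)*(35 + 14*s²) (y(s) = ((7*((s² + s²) + 5))*s)*√s = ((7*(2*s² + 5))*s)*√s = ((7*(5 + 2*s²))*s)*√s = ((35 + 14*s²)*s)*√s = (s*(35 + 14*s²))*√s = s^(3/2)*(35 + 14*s²))
E = -209 (E = -(-4 + 213) = -1*209 = -209)
y(169/(-147)) - E = (169/(-147))^(3/2)*(35 + 14*(169/(-147))²) - 1*(-209) = (169*(-1/147))^(3/2)*(35 + 14*(169*(-1/147))²) + 209 = (-169/147)^(3/2)*(35 + 14*(-169/147)²) + 209 = (-2197*I*√3/3087)*(35 + 14*(28561/21609)) + 209 = (-2197*I*√3/3087)*(35 + 57122/3087) + 209 = -2197*I*√3/3087*(165167/3087) + 209 = -362871899*I*√3/9529569 + 209 = 209 - 362871899*I*√3/9529569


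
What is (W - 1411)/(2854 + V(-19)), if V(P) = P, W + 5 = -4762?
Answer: -6178/2835 ≈ -2.1792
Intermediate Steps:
W = -4767 (W = -5 - 4762 = -4767)
(W - 1411)/(2854 + V(-19)) = (-4767 - 1411)/(2854 - 19) = -6178/2835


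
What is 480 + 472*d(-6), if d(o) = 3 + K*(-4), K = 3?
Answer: -3768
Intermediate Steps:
d(o) = -9 (d(o) = 3 + 3*(-4) = 3 - 12 = -9)
480 + 472*d(-6) = 480 + 472*(-9) = 480 - 4248 = -3768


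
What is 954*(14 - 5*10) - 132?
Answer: -34476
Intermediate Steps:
954*(14 - 5*10) - 132 = 954*(14 - 50) - 132 = 954*(-36) - 132 = -34344 - 132 = -34476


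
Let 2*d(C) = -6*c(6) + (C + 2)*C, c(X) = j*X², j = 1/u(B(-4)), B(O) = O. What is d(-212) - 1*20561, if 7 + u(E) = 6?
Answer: 1807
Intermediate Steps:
u(E) = -1 (u(E) = -7 + 6 = -1)
j = -1 (j = 1/(-1) = -1)
c(X) = -X²
d(C) = 108 + C*(2 + C)/2 (d(C) = (-(-6)*6² + (C + 2)*C)/2 = (-(-6)*36 + (2 + C)*C)/2 = (-6*(-36) + C*(2 + C))/2 = (216 + C*(2 + C))/2 = 108 + C*(2 + C)/2)
d(-212) - 1*20561 = (108 - 212 + (½)*(-212)²) - 1*20561 = (108 - 212 + (½)*44944) - 20561 = (108 - 212 + 22472) - 20561 = 22368 - 20561 = 1807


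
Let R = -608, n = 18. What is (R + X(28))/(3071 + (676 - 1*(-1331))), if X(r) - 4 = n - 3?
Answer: -589/5078 ≈ -0.11599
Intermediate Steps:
X(r) = 19 (X(r) = 4 + (18 - 3) = 4 + 15 = 19)
(R + X(28))/(3071 + (676 - 1*(-1331))) = (-608 + 19)/(3071 + (676 - 1*(-1331))) = -589/(3071 + (676 + 1331)) = -589/(3071 + 2007) = -589/5078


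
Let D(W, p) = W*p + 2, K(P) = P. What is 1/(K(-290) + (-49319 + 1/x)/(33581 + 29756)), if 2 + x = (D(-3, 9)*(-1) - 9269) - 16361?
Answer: -1621870559/471605373744 ≈ -0.0034390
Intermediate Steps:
D(W, p) = 2 + W*p
x = -25607 (x = -2 + (((2 - 3*9)*(-1) - 9269) - 16361) = -2 + (((2 - 27)*(-1) - 9269) - 16361) = -2 + ((-25*(-1) - 9269) - 16361) = -2 + ((25 - 9269) - 16361) = -2 + (-9244 - 16361) = -2 - 25605 = -25607)
1/(K(-290) + (-49319 + 1/x)/(33581 + 29756)) = 1/(-290 + (-49319 + 1/(-25607))/(33581 + 29756)) = 1/(-290 + (-49319 - 1/25607)/63337) = 1/(-290 - 1262911634/25607*1/63337) = 1/(-290 - 1262911634/1621870559) = 1/(-471605373744/1621870559) = -1621870559/471605373744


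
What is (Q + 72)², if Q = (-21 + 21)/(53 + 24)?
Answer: 5184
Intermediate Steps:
Q = 0 (Q = 0/77 = 0*(1/77) = 0)
(Q + 72)² = (0 + 72)² = 72² = 5184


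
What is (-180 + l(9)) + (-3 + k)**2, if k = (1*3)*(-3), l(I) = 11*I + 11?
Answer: 74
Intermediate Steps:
l(I) = 11 + 11*I
k = -9 (k = 3*(-3) = -9)
(-180 + l(9)) + (-3 + k)**2 = (-180 + (11 + 11*9)) + (-3 - 9)**2 = (-180 + (11 + 99)) + (-12)**2 = (-180 + 110) + 144 = -70 + 144 = 74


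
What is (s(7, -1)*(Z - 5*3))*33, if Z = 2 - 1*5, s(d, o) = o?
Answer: 594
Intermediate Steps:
Z = -3 (Z = 2 - 5 = -3)
(s(7, -1)*(Z - 5*3))*33 = -(-3 - 5*3)*33 = -(-3 - 15)*33 = -1*(-18)*33 = 18*33 = 594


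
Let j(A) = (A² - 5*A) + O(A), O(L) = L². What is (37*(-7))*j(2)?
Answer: 518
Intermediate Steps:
j(A) = -5*A + 2*A² (j(A) = (A² - 5*A) + A² = -5*A + 2*A²)
(37*(-7))*j(2) = (37*(-7))*(2*(-5 + 2*2)) = -518*(-5 + 4) = -518*(-1) = -259*(-2) = 518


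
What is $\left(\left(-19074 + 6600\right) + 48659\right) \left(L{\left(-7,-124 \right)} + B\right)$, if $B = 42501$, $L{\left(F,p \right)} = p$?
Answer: $1533411745$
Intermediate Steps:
$\left(\left(-19074 + 6600\right) + 48659\right) \left(L{\left(-7,-124 \right)} + B\right) = \left(\left(-19074 + 6600\right) + 48659\right) \left(-124 + 42501\right) = \left(-12474 + 48659\right) 42377 = 36185 \cdot 42377 = 1533411745$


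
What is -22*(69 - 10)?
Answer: -1298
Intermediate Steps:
-22*(69 - 10) = -22*59 = -1298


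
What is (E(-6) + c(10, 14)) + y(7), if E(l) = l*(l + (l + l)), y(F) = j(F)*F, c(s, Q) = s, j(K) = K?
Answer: 167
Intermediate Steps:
y(F) = F**2 (y(F) = F*F = F**2)
E(l) = 3*l**2 (E(l) = l*(l + 2*l) = l*(3*l) = 3*l**2)
(E(-6) + c(10, 14)) + y(7) = (3*(-6)**2 + 10) + 7**2 = (3*36 + 10) + 49 = (108 + 10) + 49 = 118 + 49 = 167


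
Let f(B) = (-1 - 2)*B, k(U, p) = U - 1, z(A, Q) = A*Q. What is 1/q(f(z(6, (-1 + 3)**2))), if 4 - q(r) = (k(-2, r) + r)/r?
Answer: 24/71 ≈ 0.33803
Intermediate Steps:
k(U, p) = -1 + U
f(B) = -3*B
q(r) = 4 - (-3 + r)/r (q(r) = 4 - ((-1 - 2) + r)/r = 4 - (-3 + r)/r)
1/q(f(z(6, (-1 + 3)**2))) = 1/(3 + 3/((-18*(-1 + 3)**2))) = 1/(3 + 3/((-18*2**2))) = 1/(3 + 3/((-18*4))) = 1/(3 + 3/((-3*24))) = 1/(3 + 3/(-72)) = 1/(3 + 3*(-1/72)) = 1/(3 - 1/24) = 1/(71/24) = 24/71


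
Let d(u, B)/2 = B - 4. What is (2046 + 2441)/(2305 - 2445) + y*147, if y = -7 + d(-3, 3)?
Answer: -27101/20 ≈ -1355.1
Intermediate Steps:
d(u, B) = -8 + 2*B (d(u, B) = 2*(B - 4) = 2*(-4 + B) = -8 + 2*B)
y = -9 (y = -7 + (-8 + 2*3) = -7 + (-8 + 6) = -7 - 2 = -9)
(2046 + 2441)/(2305 - 2445) + y*147 = (2046 + 2441)/(2305 - 2445) - 9*147 = 4487/(-140) - 1323 = 4487*(-1/140) - 1323 = -641/20 - 1323 = -27101/20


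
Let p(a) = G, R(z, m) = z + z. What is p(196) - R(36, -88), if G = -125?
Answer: -197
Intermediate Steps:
R(z, m) = 2*z
p(a) = -125
p(196) - R(36, -88) = -125 - 2*36 = -125 - 1*72 = -125 - 72 = -197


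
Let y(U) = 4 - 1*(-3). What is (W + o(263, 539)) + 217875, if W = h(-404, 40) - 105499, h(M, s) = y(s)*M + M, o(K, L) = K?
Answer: 109407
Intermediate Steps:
y(U) = 7 (y(U) = 4 + 3 = 7)
h(M, s) = 8*M (h(M, s) = 7*M + M = 8*M)
W = -108731 (W = 8*(-404) - 105499 = -3232 - 105499 = -108731)
(W + o(263, 539)) + 217875 = (-108731 + 263) + 217875 = -108468 + 217875 = 109407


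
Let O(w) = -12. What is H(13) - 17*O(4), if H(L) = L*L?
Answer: 373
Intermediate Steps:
H(L) = L²
H(13) - 17*O(4) = 13² - 17*(-12) = 169 + 204 = 373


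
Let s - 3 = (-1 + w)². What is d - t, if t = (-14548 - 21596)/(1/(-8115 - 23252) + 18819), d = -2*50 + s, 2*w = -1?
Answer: -54796776599/590295572 ≈ -92.829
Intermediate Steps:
w = -½ (w = (½)*(-1) = -½ ≈ -0.50000)
s = 21/4 (s = 3 + (-1 - ½)² = 3 + (-3/2)² = 3 + 9/4 = 21/4 ≈ 5.2500)
d = -379/4 (d = -2*50 + 21/4 = -100 + 21/4 = -379/4 ≈ -94.750)
t = -283432212/147573893 (t = -36144/(1/(-31367) + 18819) = -36144/(-1/31367 + 18819) = -36144/590295572/31367 = -36144*31367/590295572 = -283432212/147573893 ≈ -1.9206)
d - t = -379/4 - 1*(-283432212/147573893) = -379/4 + 283432212/147573893 = -54796776599/590295572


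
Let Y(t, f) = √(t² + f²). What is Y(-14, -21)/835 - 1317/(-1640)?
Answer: 1317/1640 + 7*√13/835 ≈ 0.83327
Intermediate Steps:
Y(t, f) = √(f² + t²)
Y(-14, -21)/835 - 1317/(-1640) = √((-21)² + (-14)²)/835 - 1317/(-1640) = √(441 + 196)*(1/835) - 1317*(-1/1640) = √637*(1/835) + 1317/1640 = (7*√13)*(1/835) + 1317/1640 = 7*√13/835 + 1317/1640 = 1317/1640 + 7*√13/835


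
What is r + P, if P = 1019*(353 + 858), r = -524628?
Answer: 709381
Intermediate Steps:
P = 1234009 (P = 1019*1211 = 1234009)
r + P = -524628 + 1234009 = 709381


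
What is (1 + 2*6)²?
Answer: 169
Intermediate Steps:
(1 + 2*6)² = (1 + 12)² = 13² = 169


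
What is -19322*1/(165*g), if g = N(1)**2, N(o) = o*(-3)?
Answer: -19322/1485 ≈ -13.011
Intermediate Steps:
N(o) = -3*o
g = 9 (g = (-3*1)**2 = (-3)**2 = 9)
-19322*1/(165*g) = -19322/(-33*9*(-5)) = -19322/((-297*(-5))) = -19322/1485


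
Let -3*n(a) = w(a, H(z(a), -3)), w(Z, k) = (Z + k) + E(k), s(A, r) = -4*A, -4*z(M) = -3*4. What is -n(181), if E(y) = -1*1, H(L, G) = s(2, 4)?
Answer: 172/3 ≈ 57.333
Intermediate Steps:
z(M) = 3 (z(M) = -(-3)*4/4 = -¼*(-12) = 3)
H(L, G) = -8 (H(L, G) = -4*2 = -8)
E(y) = -1
w(Z, k) = -1 + Z + k (w(Z, k) = (Z + k) - 1 = -1 + Z + k)
n(a) = 3 - a/3 (n(a) = -(-1 + a - 8)/3 = -(-9 + a)/3 = 3 - a/3)
-n(181) = -(3 - ⅓*181) = -(3 - 181/3) = -1*(-172/3) = 172/3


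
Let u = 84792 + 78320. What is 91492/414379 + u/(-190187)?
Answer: -50189598444/78809498873 ≈ -0.63685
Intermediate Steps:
u = 163112
91492/414379 + u/(-190187) = 91492/414379 + 163112/(-190187) = 91492*(1/414379) + 163112*(-1/190187) = 91492/414379 - 163112/190187 = -50189598444/78809498873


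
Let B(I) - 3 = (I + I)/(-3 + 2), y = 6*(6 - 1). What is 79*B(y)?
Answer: -4503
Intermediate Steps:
y = 30 (y = 6*5 = 30)
B(I) = 3 - 2*I (B(I) = 3 + (I + I)/(-3 + 2) = 3 + (2*I)/(-1) = 3 + (2*I)*(-1) = 3 - 2*I)
79*B(y) = 79*(3 - 2*30) = 79*(3 - 60) = 79*(-57) = -4503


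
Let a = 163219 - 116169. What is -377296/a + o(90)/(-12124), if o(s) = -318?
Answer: -1139843701/142608550 ≈ -7.9928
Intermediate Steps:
a = 47050
-377296/a + o(90)/(-12124) = -377296/47050 - 318/(-12124) = -377296*1/47050 - 318*(-1/12124) = -188648/23525 + 159/6062 = -1139843701/142608550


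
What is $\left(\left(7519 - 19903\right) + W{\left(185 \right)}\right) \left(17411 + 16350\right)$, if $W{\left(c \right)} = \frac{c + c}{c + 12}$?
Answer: $- \frac{82352464558}{197} \approx -4.1803 \cdot 10^{8}$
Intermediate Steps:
$W{\left(c \right)} = \frac{2 c}{12 + c}$
$\left(\left(7519 - 19903\right) + W{\left(185 \right)}\right) \left(17411 + 16350\right) = \left(\left(7519 - 19903\right) + 2 \cdot 185 \frac{1}{12 + 185}\right) \left(17411 + 16350\right) = \left(-12384 + 2 \cdot 185 \cdot \frac{1}{197}\right) 33761 = \left(-12384 + \frac{370}{197}\right) 33761 = \left(- \frac{2439278}{197}\right) 33761 = - \frac{82352464558}{197}$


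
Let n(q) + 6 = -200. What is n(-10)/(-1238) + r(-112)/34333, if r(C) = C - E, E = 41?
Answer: 3441592/21252127 ≈ 0.16194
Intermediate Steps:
r(C) = -41 + C (r(C) = C - 1*41 = C - 41 = -41 + C)
n(q) = -206 (n(q) = -6 - 200 = -206)
n(-10)/(-1238) + r(-112)/34333 = -206/(-1238) + (-41 - 112)/34333 = -206*(-1/1238) - 153*1/34333 = 103/619 - 153/34333 = 3441592/21252127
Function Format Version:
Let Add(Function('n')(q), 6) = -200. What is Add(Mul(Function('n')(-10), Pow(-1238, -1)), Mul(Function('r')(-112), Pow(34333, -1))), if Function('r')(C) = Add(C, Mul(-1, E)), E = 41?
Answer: Rational(3441592, 21252127) ≈ 0.16194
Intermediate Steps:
Function('r')(C) = Add(-41, C) (Function('r')(C) = Add(C, Mul(-1, 41)) = Add(C, -41) = Add(-41, C))
Function('n')(q) = -206 (Function('n')(q) = Add(-6, -200) = -206)
Add(Mul(Function('n')(-10), Pow(-1238, -1)), Mul(Function('r')(-112), Pow(34333, -1))) = Add(Mul(-206, Pow(-1238, -1)), Mul(Add(-41, -112), Pow(34333, -1))) = Add(Mul(-206, Rational(-1, 1238)), Mul(-153, Rational(1, 34333))) = Add(Rational(103, 619), Rational(-153, 34333)) = Rational(3441592, 21252127)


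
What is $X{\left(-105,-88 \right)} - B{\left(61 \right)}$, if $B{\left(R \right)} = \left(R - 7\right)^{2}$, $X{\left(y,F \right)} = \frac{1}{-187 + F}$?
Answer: $- \frac{801901}{275} \approx -2916.0$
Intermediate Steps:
$B{\left(R \right)} = \left(-7 + R\right)^{2}$
$X{\left(-105,-88 \right)} - B{\left(61 \right)} = \frac{1}{-187 - 88} - \left(-7 + 61\right)^{2} = \frac{1}{-275} - 54^{2} = - \frac{1}{275} - 2916 = - \frac{801901}{275}$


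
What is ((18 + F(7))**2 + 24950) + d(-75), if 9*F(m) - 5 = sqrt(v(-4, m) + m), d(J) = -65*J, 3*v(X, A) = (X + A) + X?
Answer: 7331162/243 + 668*sqrt(15)/243 ≈ 30180.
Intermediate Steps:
v(X, A) = A/3 + 2*X/3 (v(X, A) = ((X + A) + X)/3 = ((A + X) + X)/3 = (A + 2*X)/3 = A/3 + 2*X/3)
F(m) = 5/9 + sqrt(-8/3 + 4*m/3)/9 (F(m) = 5/9 + sqrt((m/3 + (2/3)*(-4)) + m)/9 = 5/9 + sqrt((m/3 - 8/3) + m)/9 = 5/9 + sqrt((-8/3 + m/3) + m)/9 = 5/9 + sqrt(-8/3 + 4*m/3)/9)
((18 + F(7))**2 + 24950) + d(-75) = ((18 + (5/9 + 2*sqrt(-6 + 3*7)/27))**2 + 24950) - 65*(-75) = ((18 + (5/9 + 2*sqrt(-6 + 21)/27))**2 + 24950) + 4875 = ((18 + (5/9 + 2*sqrt(15)/27))**2 + 24950) + 4875 = ((167/9 + 2*sqrt(15)/27)**2 + 24950) + 4875 = (24950 + (167/9 + 2*sqrt(15)/27)**2) + 4875 = 29825 + (167/9 + 2*sqrt(15)/27)**2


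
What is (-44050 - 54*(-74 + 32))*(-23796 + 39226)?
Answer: -644696260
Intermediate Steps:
(-44050 - 54*(-74 + 32))*(-23796 + 39226) = (-44050 - 54*(-42))*15430 = (-44050 + 2268)*15430 = -41782*15430 = -644696260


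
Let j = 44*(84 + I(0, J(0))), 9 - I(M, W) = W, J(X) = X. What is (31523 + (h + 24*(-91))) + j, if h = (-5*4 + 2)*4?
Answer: 33359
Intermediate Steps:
I(M, W) = 9 - W
h = -72 (h = (-20 + 2)*4 = -18*4 = -72)
j = 4092 (j = 44*(84 + (9 - 1*0)) = 44*(84 + (9 + 0)) = 44*(84 + 9) = 44*93 = 4092)
(31523 + (h + 24*(-91))) + j = (31523 + (-72 + 24*(-91))) + 4092 = (31523 + (-72 - 2184)) + 4092 = (31523 - 2256) + 4092 = 29267 + 4092 = 33359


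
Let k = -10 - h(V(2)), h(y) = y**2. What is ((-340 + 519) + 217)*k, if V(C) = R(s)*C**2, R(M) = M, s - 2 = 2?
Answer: -105336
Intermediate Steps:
s = 4 (s = 2 + 2 = 4)
V(C) = 4*C**2
k = -266 (k = -10 - (4*2**2)**2 = -10 - (4*4)**2 = -10 - 1*16**2 = -10 - 1*256 = -10 - 256 = -266)
((-340 + 519) + 217)*k = ((-340 + 519) + 217)*(-266) = (179 + 217)*(-266) = 396*(-266) = -105336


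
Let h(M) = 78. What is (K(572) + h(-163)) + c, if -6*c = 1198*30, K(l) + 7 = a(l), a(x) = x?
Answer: -5347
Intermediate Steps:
K(l) = -7 + l
c = -5990 (c = -599*30/3 = -⅙*35940 = -5990)
(K(572) + h(-163)) + c = ((-7 + 572) + 78) - 5990 = (565 + 78) - 5990 = 643 - 5990 = -5347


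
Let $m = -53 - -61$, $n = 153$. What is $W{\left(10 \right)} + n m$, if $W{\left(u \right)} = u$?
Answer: $1234$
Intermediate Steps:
$m = 8$ ($m = -53 + 61 = 8$)
$W{\left(10 \right)} + n m = 10 + 153 \cdot 8 = 10 + 1224 = 1234$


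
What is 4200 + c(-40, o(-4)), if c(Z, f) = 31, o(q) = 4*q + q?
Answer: 4231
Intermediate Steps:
o(q) = 5*q
4200 + c(-40, o(-4)) = 4200 + 31 = 4231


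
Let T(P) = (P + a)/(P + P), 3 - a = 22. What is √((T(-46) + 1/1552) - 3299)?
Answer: I*√262668705891/8924 ≈ 57.431*I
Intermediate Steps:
a = -19 (a = 3 - 1*22 = 3 - 22 = -19)
T(P) = (-19 + P)/(2*P) (T(P) = (P - 19)/(P + P) = (-19 + P)/((2*P)) = (-19 + P)*(1/(2*P)) = (-19 + P)/(2*P))
√((T(-46) + 1/1552) - 3299) = √(((½)*(-19 - 46)/(-46) + 1/1552) - 3299) = √(((½)*(-1/46)*(-65) + 1/1552) - 3299) = √((65/92 + 1/1552) - 3299) = √(25243/35696 - 3299) = √(-117735861/35696) = I*√262668705891/8924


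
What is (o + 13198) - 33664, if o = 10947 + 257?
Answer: -9262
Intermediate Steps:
o = 11204
(o + 13198) - 33664 = (11204 + 13198) - 33664 = 24402 - 33664 = -9262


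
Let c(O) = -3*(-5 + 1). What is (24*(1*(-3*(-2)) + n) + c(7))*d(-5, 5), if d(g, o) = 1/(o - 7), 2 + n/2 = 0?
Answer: -30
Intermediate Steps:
n = -4 (n = -4 + 2*0 = -4 + 0 = -4)
c(O) = 12 (c(O) = -3*(-4) = 12)
d(g, o) = 1/(-7 + o)
(24*(1*(-3*(-2)) + n) + c(7))*d(-5, 5) = (24*(1*(-3*(-2)) - 4) + 12)/(-7 + 5) = (24*(1*6 - 4) + 12)/(-2) = (24*(6 - 4) + 12)*(-½) = (24*2 + 12)*(-½) = (48 + 12)*(-½) = 60*(-½) = -30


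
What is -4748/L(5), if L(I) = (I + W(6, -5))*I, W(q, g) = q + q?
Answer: -4748/85 ≈ -55.859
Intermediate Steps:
W(q, g) = 2*q
L(I) = I*(12 + I) (L(I) = (I + 2*6)*I = (I + 12)*I = (12 + I)*I = I*(12 + I))
-4748/L(5) = -4748*1/(5*(12 + 5)) = -4748/(5*17) = -4748/85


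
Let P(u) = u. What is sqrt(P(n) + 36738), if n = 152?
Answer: sqrt(36890) ≈ 192.07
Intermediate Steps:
sqrt(P(n) + 36738) = sqrt(152 + 36738) = sqrt(36890)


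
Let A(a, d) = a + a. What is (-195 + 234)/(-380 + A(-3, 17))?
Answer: -39/386 ≈ -0.10104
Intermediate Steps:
A(a, d) = 2*a
(-195 + 234)/(-380 + A(-3, 17)) = (-195 + 234)/(-380 + 2*(-3)) = 39/(-380 - 6) = 39/(-386) = 39*(-1/386) = -39/386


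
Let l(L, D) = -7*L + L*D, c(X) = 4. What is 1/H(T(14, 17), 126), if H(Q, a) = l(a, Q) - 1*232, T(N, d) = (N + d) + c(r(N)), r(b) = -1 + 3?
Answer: 1/3296 ≈ 0.00030340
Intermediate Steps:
r(b) = 2
T(N, d) = 4 + N + d (T(N, d) = (N + d) + 4 = 4 + N + d)
l(L, D) = -7*L + D*L
H(Q, a) = -232 + a*(-7 + Q) (H(Q, a) = a*(-7 + Q) - 1*232 = a*(-7 + Q) - 232 = -232 + a*(-7 + Q))
1/H(T(14, 17), 126) = 1/(-232 + 126*(-7 + (4 + 14 + 17))) = 1/(-232 + 126*(-7 + 35)) = 1/(-232 + 126*28) = 1/(-232 + 3528) = 1/3296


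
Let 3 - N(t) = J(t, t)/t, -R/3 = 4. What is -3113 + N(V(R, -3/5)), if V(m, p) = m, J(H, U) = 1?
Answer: -37319/12 ≈ -3109.9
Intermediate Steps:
R = -12 (R = -3*4 = -12)
N(t) = 3 - 1/t
-3113 + N(V(R, -3/5)) = -3113 + (3 - 1/(-12)) = -3113 + (3 - 1*(-1/12)) = -3113 + (3 + 1/12) = -3113 + 37/12 = -37319/12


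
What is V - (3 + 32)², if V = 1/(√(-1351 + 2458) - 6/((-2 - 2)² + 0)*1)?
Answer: -28925917/23613 + 64*√123/23613 ≈ -1225.0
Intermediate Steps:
V = 1/(-3/8 + 3*√123) (V = 1/(√1107 - 6/((-4)² + 0)*1) = 1/(3*√123 - 6/(16 + 0)*1) = 1/(3*√123 - 6/16*1) = 1/(3*√123 - 6*1/16*1) = 1/(3*√123 - 3/8*1) = 1/(3*√123 - 3/8) = 1/(-3/8 + 3*√123) ≈ 0.030398)
V - (3 + 32)² = (8/23613 + 64*√123/23613) - (3 + 32)² = (8/23613 + 64*√123/23613) - 1*35² = (8/23613 + 64*√123/23613) - 1*1225 = (8/23613 + 64*√123/23613) - 1225 = -28925917/23613 + 64*√123/23613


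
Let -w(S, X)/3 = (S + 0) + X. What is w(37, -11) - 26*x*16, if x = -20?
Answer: 8242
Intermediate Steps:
w(S, X) = -3*S - 3*X (w(S, X) = -3*((S + 0) + X) = -3*(S + X) = -3*S - 3*X)
w(37, -11) - 26*x*16 = (-3*37 - 3*(-11)) - 26*(-20)*16 = (-111 + 33) + 520*16 = -78 + 8320 = 8242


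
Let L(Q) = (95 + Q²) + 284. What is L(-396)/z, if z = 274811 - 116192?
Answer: 157195/158619 ≈ 0.99102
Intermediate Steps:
L(Q) = 379 + Q²
z = 158619
L(-396)/z = (379 + (-396)²)/158619 = (379 + 156816)*(1/158619) = 157195*(1/158619) = 157195/158619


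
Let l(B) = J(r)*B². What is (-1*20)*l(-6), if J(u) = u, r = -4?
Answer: 2880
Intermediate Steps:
l(B) = -4*B²
(-1*20)*l(-6) = (-1*20)*(-4*(-6)²) = -(-80)*36 = -20*(-144) = 2880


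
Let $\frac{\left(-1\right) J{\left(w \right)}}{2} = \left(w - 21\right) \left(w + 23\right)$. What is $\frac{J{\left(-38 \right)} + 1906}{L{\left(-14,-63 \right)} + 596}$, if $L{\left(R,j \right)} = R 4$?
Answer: $\frac{34}{135} \approx 0.25185$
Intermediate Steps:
$J{\left(w \right)} = - 2 \left(-21 + w\right) \left(23 + w\right)$ ($J{\left(w \right)} = - 2 \left(w - 21\right) \left(w + 23\right) = - 2 \left(-21 + w\right) \left(23 + w\right)$)
$L{\left(R,j \right)} = 4 R$
$\frac{J{\left(-38 \right)} + 1906}{L{\left(-14,-63 \right)} + 596} = \frac{\left(966 - -152 - 2 \left(-38\right)^{2}\right) + 1906}{4 \left(-14\right) + 596} = \frac{\left(966 + 152 - 2888\right) + 1906}{-56 + 596} = \frac{\left(966 + 152 - 2888\right) + 1906}{540} = \left(-1770 + 1906\right) \frac{1}{540} = 136 \cdot \frac{1}{540} = \frac{34}{135}$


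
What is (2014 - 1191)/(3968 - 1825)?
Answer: 823/2143 ≈ 0.38404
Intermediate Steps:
(2014 - 1191)/(3968 - 1825) = 823/2143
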